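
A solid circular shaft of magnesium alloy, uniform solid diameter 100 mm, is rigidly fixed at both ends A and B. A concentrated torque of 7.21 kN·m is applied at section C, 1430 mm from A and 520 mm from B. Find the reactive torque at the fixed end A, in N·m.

With uniform GJ and both ends fixed, compatibility θ_AC = θ_CB gives T_A·a = T_B·b, together with T_A + T_B = T₀.
T_A = T₀·b/(a+b) = 7210·520/1950 = 1923 N·m; T_B = 5287 N·m.

1920 N·m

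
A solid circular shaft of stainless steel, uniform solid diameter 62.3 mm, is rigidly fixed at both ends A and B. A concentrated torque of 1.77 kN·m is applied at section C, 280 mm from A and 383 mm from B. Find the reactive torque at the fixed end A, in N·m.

With uniform GJ and both ends fixed, compatibility θ_AC = θ_CB gives T_A·a = T_B·b, together with T_A + T_B = T₀.
T_A = T₀·b/(a+b) = 1770·383/663.0 = 1022 N·m; T_B = 747.5 N·m.

1020 N·m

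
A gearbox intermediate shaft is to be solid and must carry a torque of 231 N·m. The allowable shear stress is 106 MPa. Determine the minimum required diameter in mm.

22.3 mm

For a solid shaft τ_max = 16T/(πd³), so d = (16T/(π τ_allow))^(1/3) = (16·231.0/(π·1.06×10^8))^(1/3) = 0.02231 m.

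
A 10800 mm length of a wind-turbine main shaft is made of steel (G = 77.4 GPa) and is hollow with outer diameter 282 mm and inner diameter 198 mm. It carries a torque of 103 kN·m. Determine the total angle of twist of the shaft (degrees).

1.75°

J = π(d_o⁴ − d_i⁴)/32 = π(0.282⁴ − 0.198⁴)/32 = 4.700×10^-4 m⁴.
θ = T·L/(G·J) = 103000 × 10.8 / (77.4×10⁹ × 4.700×10^-4) = 0.03058 rad.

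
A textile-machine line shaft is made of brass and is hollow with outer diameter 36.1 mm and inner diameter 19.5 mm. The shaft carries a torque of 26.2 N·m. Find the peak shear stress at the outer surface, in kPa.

J = π(d_o⁴ − d_i⁴)/32 = π(0.0361⁴ − 0.0195⁴)/32 = 1.525×10^-7 m⁴.
τ_max = T·r/J = 26.20 × 0.0181 / 1.525×10^-7 = 3.100×10^6 Pa.

3100 kPa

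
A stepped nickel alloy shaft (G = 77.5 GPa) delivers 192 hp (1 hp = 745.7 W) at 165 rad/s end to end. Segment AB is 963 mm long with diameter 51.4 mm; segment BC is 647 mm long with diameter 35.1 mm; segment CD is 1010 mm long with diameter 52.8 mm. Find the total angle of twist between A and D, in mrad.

79.2 mrad

ω = 165 rad/s, so T = P/ω = 192×745.7 / 165.0 = 867.7 N·m.
J_AB = π(0.0514)⁴/32 = 6.85×10^-7 m⁴; J_BC = π(0.0351)⁴/32 = 1.49×10^-7 m⁴; J_CD = π(0.0528)⁴/32 = 7.63×10^-7 m⁴.
θ = (T/G)·Σ L_i/J_i = (867.7/77.5×10⁹)·(0.963/6.85×10^-7 + 0.647/1.49×10^-7 + 1.01/7.63×10^-7) = 0.07917 rad.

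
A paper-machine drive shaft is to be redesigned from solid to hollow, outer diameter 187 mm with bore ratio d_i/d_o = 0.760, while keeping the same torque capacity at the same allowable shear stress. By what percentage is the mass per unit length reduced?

Equal τ_max and T ⇒ the solid shaft needs d_s³ = d_o³(1−k⁴), so d_s = 187·(1−0.760⁴)^(1/3) = 163.3 mm.
Area ratio A_h/A_s = d_o²(1−k²)/d_s² = (1−k²)/(1−k⁴)^(2/3) = 0.5537.
Mass saving = 1 − 0.5537 = 44.6 %.

44.6 %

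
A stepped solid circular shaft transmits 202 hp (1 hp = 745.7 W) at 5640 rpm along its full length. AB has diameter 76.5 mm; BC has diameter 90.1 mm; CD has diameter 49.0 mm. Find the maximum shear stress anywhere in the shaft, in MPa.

ω = 2π·5640/60 = 590.6 rad/s, so T = P/ω = 202×745.7 / 590.6 = 255.0 N·m.
Under the same torque, τ_max = 16T/(πd³) is largest where d is smallest — segment CD (d = 49.0 mm).
τ_max = 16·255.0/(π·(0.0490)³) = 1.104×10^7 Pa.

11.0 MPa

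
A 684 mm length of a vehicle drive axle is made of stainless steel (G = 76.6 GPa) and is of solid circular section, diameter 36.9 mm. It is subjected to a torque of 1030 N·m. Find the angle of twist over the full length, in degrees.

J = πd⁴/32 = π(0.0369)⁴/32 = 1.820×10^-7 m⁴.
θ = T·L/(G·J) = 1030 × 0.684 / (76.6×10⁹ × 1.820×10^-7) = 0.05053 rad.

2.90°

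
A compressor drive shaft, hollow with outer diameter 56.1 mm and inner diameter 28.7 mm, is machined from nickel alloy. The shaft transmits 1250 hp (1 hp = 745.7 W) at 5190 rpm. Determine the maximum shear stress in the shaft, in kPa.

ω = 2π·5190/60 = 543.5 rad/s, so T = P/ω = 1250×745.7 / 543.5 = 1715 N·m.
J = π(d_o⁴ − d_i⁴)/32 = π(0.0561⁴ − 0.0287⁴)/32 = 9.058×10^-7 m⁴.
τ_max = T·r/J = 1715 × 0.0281 / 9.058×10^-7 = 5.311×10^7 Pa.

53100 kPa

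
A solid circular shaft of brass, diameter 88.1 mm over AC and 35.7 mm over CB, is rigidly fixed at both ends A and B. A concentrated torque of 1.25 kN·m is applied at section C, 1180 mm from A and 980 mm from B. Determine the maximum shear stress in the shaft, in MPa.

9.02 MPa

Compatibility: T_A·a/J_AC = T_B·b/J_CB with T_A + T_B = T₀.
J_AC = 5.91×10^-6 m⁴, J_CB = 1.59×10^-7 m⁴, so T_A = T₀·(J_AC/a)/((J_AC/a)+(J_CB/b)) = 1211 N·m, T_B = 39.31 N·m.
τ in each portion: τ_AC = 9.02×10^6 Pa, τ_CB = 4.40×10^6 Pa; maximum is in AC.
τ_max = T_AC·r/J = 1211·0.0440/5.91×10^-6 = 9.017×10^6 Pa.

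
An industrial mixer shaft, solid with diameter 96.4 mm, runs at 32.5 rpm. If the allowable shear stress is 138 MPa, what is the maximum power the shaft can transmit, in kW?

82.6 kW

J = πd⁴/32 = π(0.0964)⁴/32 = 8.478×10^-6 m⁴.
T_max = τ_allow·J/r = 1.38×10^8 × 8.478×10^-6 / 0.0482 = 24270 N·m.
ω = 2π·32.5/60 = 3.403 rad/s, so P_max = T_max·ω = 8.261×10^4 W.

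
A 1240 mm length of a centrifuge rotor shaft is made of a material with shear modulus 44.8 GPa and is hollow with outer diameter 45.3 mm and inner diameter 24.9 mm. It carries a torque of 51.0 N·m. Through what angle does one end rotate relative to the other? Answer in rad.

J = π(d_o⁴ − d_i⁴)/32 = π(0.0453⁴ − 0.0249⁴)/32 = 3.757×10^-7 m⁴.
θ = T·L/(G·J) = 51.00 × 1.24 / (44.8×10⁹ × 3.757×10^-7) = 3.757×10^-3 rad.

0.00376 rad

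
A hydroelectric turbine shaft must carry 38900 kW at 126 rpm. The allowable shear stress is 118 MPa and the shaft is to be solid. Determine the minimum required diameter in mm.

ω = 2π·126/60 = 13.19 rad/s, so T = P/ω = 38900×10³ / 13.19 = 2.948e6 N·m.
For a solid shaft τ_max = 16T/(πd³), so d = (16T/(π τ_allow))^(1/3) = (16·2.948e6/(π·1.18×10^8))^(1/3) = 0.5030 m.

503 mm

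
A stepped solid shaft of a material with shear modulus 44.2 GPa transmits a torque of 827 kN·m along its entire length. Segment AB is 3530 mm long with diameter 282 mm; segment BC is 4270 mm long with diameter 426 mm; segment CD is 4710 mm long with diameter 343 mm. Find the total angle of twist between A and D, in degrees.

11.2°

J_AB = π(0.282)⁴/32 = 6.21×10^-4 m⁴; J_BC = π(0.426)⁴/32 = 3.23×10^-3 m⁴; J_CD = π(0.343)⁴/32 = 1.36×10^-3 m⁴.
θ = (T/G)·Σ L_i/J_i = (827000/44.2×10⁹)·(3.53/6.21×10^-4 + 4.27/3.23×10^-3 + 4.71/1.36×10^-3) = 0.1959 rad.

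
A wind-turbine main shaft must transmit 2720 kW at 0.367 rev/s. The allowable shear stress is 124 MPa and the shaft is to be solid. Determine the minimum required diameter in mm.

365 mm

ω = 2π·0.367 = 2.306 rad/s, so T = P/ω = 2720×10³ / 2.306 = 1.180e6 N·m.
For a solid shaft τ_max = 16T/(πd³), so d = (16T/(π τ_allow))^(1/3) = (16·1.180e6/(π·1.24×10^8))^(1/3) = 0.3646 m.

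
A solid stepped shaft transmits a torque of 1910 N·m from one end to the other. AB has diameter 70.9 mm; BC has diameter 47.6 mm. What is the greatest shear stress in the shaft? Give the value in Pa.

Under the same torque, τ_max = 16T/(πd³) is largest where d is smallest — segment BC (d = 47.6 mm).
τ_max = 16·1910/(π·(0.0476)³) = 9.020×10^7 Pa.

9.02e7 Pa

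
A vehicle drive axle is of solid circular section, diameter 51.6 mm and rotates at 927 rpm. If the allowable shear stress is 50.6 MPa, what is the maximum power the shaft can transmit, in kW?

J = πd⁴/32 = π(0.0516)⁴/32 = 6.960×10^-7 m⁴.
T_max = τ_allow·J/r = 5.06×10^7 × 6.960×10^-7 / 0.0258 = 1365 N·m.
ω = 2π·927/60 = 97.08 rad/s, so P_max = T_max·ω = 1.325×10^5 W.

133 kW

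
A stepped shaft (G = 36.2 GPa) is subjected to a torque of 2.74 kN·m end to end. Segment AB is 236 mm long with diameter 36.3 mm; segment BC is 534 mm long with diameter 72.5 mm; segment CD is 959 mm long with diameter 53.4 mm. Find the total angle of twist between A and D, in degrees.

12.1°

J_AB = π(0.0363)⁴/32 = 1.70×10^-7 m⁴; J_BC = π(0.0725)⁴/32 = 2.71×10^-6 m⁴; J_CD = π(0.0534)⁴/32 = 7.98×10^-7 m⁴.
θ = (T/G)·Σ L_i/J_i = (2740/36.2×10⁹)·(0.236/1.70×10^-7 + 0.534/2.71×10^-6 + 0.959/7.98×10^-7) = 0.2106 rad.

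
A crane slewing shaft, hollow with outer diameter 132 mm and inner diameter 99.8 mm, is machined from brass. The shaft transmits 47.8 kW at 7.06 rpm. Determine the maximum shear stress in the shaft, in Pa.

ω = 2π·7.06/60 = 0.7393 rad/s, so T = P/ω = 47.8×10³ / 0.7393 = 64650 N·m.
J = π(d_o⁴ − d_i⁴)/32 = π(0.132⁴ − 0.0998⁴)/32 = 2.007×10^-5 m⁴.
τ_max = T·r/J = 64650 × 0.0660 / 2.007×10^-5 = 2.127×10^8 Pa.

2.13e8 Pa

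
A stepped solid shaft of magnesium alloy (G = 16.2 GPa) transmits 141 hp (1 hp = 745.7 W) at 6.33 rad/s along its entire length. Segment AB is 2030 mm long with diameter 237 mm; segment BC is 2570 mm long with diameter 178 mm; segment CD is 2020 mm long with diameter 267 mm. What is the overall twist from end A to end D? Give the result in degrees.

ω = 6.33 rad/s, so T = P/ω = 141×745.7 / 6.330 = 16610 N·m.
J_AB = π(0.237)⁴/32 = 3.10×10^-4 m⁴; J_BC = π(0.178)⁴/32 = 9.86×10^-5 m⁴; J_CD = π(0.267)⁴/32 = 4.99×10^-4 m⁴.
θ = (T/G)·Σ L_i/J_i = (16610/16.2×10⁹)·(2.03/3.10×10^-4 + 2.57/9.86×10^-5 + 2.02/4.99×10^-4) = 0.03761 rad.

2.15°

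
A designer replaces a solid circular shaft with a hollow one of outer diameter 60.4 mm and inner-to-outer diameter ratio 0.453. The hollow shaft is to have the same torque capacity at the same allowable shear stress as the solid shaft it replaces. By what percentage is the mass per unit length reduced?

Equal τ_max and T ⇒ the solid shaft needs d_s³ = d_o³(1−k⁴), so d_s = 60.4·(1−0.453⁴)^(1/3) = 59.54 mm.
Area ratio A_h/A_s = d_o²(1−k²)/d_s² = (1−k²)/(1−k⁴)^(2/3) = 0.8179.
Mass saving = 1 − 0.8179 = 18.2 %.

18.2 %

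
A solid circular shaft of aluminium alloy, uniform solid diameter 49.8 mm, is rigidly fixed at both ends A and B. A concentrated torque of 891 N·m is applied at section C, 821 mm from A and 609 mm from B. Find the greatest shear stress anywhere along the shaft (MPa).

With uniform GJ and both ends fixed, compatibility θ_AC = θ_CB gives T_A·a = T_B·b, together with T_A + T_B = T₀.
T_A = T₀·b/(a+b) = 891.0·609/1430 = 379.5 N·m; T_B = 511.5 N·m.
τ in each portion: τ_AC = 1.56×10^7 Pa, τ_CB = 2.11×10^7 Pa; maximum is in CB.
τ_max = T_CB·r/J = 511.5·0.0249/6.04×10^-7 = 2.109×10^7 Pa.

21.1 MPa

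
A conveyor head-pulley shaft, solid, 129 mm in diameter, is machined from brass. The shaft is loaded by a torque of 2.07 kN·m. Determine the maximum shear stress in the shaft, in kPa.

J = πd⁴/32 = π(0.129)⁴/32 = 2.719×10^-5 m⁴.
τ_max = T·r/J = 2070 × 0.0645 / 2.719×10^-5 = 4.911×10^6 Pa.

4910 kPa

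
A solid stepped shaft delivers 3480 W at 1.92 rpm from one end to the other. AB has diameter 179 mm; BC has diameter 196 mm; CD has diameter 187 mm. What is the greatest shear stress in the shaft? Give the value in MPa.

15.4 MPa

ω = 2π·1.92/60 = 0.2011 rad/s, so T = P/ω = 3480 / 0.2011 = 17310 N·m.
Under the same torque, τ_max = 16T/(πd³) is largest where d is smallest — segment AB (d = 179 mm).
τ_max = 16·17310/(π·(0.179)³) = 1.537×10^7 Pa.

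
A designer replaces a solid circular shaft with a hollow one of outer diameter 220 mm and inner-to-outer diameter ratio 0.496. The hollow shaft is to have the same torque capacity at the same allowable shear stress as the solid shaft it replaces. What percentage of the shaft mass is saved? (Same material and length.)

21.4 %

Equal τ_max and T ⇒ the solid shaft needs d_s³ = d_o³(1−k⁴), so d_s = 220·(1−0.496⁴)^(1/3) = 215.5 mm.
Area ratio A_h/A_s = d_o²(1−k²)/d_s² = (1−k²)/(1−k⁴)^(2/3) = 0.7860.
Mass saving = 1 − 0.7860 = 21.4 %.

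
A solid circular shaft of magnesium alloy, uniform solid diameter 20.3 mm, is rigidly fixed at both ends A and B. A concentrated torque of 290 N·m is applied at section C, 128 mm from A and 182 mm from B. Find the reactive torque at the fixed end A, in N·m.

170 N·m

With uniform GJ and both ends fixed, compatibility θ_AC = θ_CB gives T_A·a = T_B·b, together with T_A + T_B = T₀.
T_A = T₀·b/(a+b) = 290.0·182/310.0 = 170.3 N·m; T_B = 119.7 N·m.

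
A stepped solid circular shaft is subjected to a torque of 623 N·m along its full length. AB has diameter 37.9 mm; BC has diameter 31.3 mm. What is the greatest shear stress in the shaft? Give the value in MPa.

Under the same torque, τ_max = 16T/(πd³) is largest where d is smallest — segment BC (d = 31.3 mm).
τ_max = 16·623.0/(π·(0.0313)³) = 1.035×10^8 Pa.

103 MPa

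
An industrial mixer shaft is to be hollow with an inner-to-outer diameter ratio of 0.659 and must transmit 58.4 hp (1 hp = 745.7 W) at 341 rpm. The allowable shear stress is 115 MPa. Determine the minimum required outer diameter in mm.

ω = 2π·341/60 = 35.71 rad/s, so T = P/ω = 58.4×745.7 / 35.71 = 1220 N·m.
For a hollow shaft with d_i/d_o = 0.659: τ_max = 16T/(π d_o³ (1−k⁴)), so d_o = [16T/(π τ_allow (1−k⁴))]^(1/3) = [16·1220/(π·1.15×10^8·0.8114)]^(1/3) = 0.04053 m.

40.5 mm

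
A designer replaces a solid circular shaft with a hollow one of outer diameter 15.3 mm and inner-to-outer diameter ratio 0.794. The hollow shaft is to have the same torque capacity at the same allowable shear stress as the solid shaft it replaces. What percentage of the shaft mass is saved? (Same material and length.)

Equal τ_max and T ⇒ the solid shaft needs d_s³ = d_o³(1−k⁴), so d_s = 15.3·(1−0.794⁴)^(1/3) = 12.92 mm.
Area ratio A_h/A_s = d_o²(1−k²)/d_s² = (1−k²)/(1−k⁴)^(2/3) = 0.5180.
Mass saving = 1 − 0.5180 = 48.2 %.

48.2 %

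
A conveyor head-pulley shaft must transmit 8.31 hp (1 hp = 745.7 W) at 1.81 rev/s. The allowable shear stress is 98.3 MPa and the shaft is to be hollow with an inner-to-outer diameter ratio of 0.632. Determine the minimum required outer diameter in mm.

32.3 mm

ω = 2π·1.81 = 11.37 rad/s, so T = P/ω = 8.31×745.7 / 11.37 = 544.9 N·m.
For a hollow shaft with d_i/d_o = 0.632: τ_max = 16T/(π d_o³ (1−k⁴)), so d_o = [16T/(π τ_allow (1−k⁴))]^(1/3) = [16·544.9/(π·9.83×10^7·0.8405)]^(1/3) = 0.03227 m.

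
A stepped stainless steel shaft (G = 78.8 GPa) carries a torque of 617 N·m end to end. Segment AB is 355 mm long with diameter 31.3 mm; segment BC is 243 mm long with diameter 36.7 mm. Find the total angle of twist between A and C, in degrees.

2.30°

J_AB = π(0.0313)⁴/32 = 9.42×10^-8 m⁴; J_BC = π(0.0367)⁴/32 = 1.78×10^-7 m⁴.
θ = (T/G)·Σ L_i/J_i = (617.0/78.8×10⁹)·(0.355/9.42×10^-8 + 0.243/1.78×10^-7) = 0.04018 rad.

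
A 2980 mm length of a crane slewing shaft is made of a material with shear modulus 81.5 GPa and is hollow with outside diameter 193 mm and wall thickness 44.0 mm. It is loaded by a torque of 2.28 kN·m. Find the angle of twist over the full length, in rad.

J = π(d_o⁴ − d_i⁴)/32 = π(0.193⁴ − 0.105⁴)/32 = 1.243×10^-4 m⁴.
θ = T·L/(G·J) = 2280 × 2.98 / (81.5×10⁹ × 1.243×10^-4) = 6.708×10^-4 rad.

6.71e-4 rad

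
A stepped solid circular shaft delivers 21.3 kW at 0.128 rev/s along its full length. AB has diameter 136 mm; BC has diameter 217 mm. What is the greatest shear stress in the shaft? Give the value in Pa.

5.36e7 Pa

ω = 2π·0.128 = 0.8042 rad/s, so T = P/ω = 21.3×10³ / 0.8042 = 26480 N·m.
Under the same torque, τ_max = 16T/(πd³) is largest where d is smallest — segment AB (d = 136 mm).
τ_max = 16·26480/(π·(0.136)³) = 5.362×10^7 Pa.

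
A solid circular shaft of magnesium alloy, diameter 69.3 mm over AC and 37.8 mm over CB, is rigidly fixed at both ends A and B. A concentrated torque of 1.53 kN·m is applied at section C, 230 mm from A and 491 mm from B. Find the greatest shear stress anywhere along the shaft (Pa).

2.25e7 Pa

Compatibility: T_A·a/J_AC = T_B·b/J_CB with T_A + T_B = T₀.
J_AC = 2.26×10^-6 m⁴, J_CB = 2.00×10^-7 m⁴, so T_A = T₀·(J_AC/a)/((J_AC/a)+(J_CB/b)) = 1469 N·m, T_B = 60.92 N·m.
τ in each portion: τ_AC = 2.25×10^7 Pa, τ_CB = 5.74×10^6 Pa; maximum is in AC.
τ_max = T_AC·r/J = 1469·0.0347/2.26×10^-6 = 2.248×10^7 Pa.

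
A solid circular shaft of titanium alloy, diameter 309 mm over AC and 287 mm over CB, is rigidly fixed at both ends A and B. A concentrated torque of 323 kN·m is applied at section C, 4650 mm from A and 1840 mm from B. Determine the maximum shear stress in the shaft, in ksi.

6.59 ksi

Compatibility: T_A·a/J_AC = T_B·b/J_CB with T_A + T_B = T₀.
J_AC = 8.95×10^-4 m⁴, J_CB = 6.66×10^-4 m⁴, so T_A = T₀·(J_AC/a)/((J_AC/a)+(J_CB/b)) = 112100 N·m, T_B = 210900 N·m.
τ in each portion: τ_AC = 1.94×10^7 Pa, τ_CB = 4.54×10^7 Pa; maximum is in CB.
τ_max = T_CB·r/J = 210900·0.143/6.66×10^-4 = 4.543×10^7 Pa.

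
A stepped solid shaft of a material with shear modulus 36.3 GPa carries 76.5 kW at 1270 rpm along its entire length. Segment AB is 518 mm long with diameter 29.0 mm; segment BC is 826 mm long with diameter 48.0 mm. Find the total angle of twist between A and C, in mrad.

ω = 2π·1270/60 = 133.0 rad/s, so T = P/ω = 76.5×10³ / 133.0 = 575.2 N·m.
J_AB = π(0.0290)⁴/32 = 6.94×10^-8 m⁴; J_BC = π(0.0480)⁴/32 = 5.21×10^-7 m⁴.
θ = (T/G)·Σ L_i/J_i = (575.2/36.3×10⁹)·(0.518/6.94×10^-8 + 0.826/5.21×10^-7) = 0.1433 rad.

143 mrad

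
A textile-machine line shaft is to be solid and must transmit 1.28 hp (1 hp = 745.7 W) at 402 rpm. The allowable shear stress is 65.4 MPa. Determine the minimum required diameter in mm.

12.1 mm

ω = 2π·402/60 = 42.10 rad/s, so T = P/ω = 1.28×745.7 / 42.10 = 22.67 N·m.
For a solid shaft τ_max = 16T/(πd³), so d = (16T/(π τ_allow))^(1/3) = (16·22.67/(π·6.54×10^7))^(1/3) = 0.01209 m.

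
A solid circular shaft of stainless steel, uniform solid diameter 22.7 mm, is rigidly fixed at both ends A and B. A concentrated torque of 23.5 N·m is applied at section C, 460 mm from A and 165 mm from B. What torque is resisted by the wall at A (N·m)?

With uniform GJ and both ends fixed, compatibility θ_AC = θ_CB gives T_A·a = T_B·b, together with T_A + T_B = T₀.
T_A = T₀·b/(a+b) = 23.50·165/625.0 = 6.204 N·m; T_B = 17.30 N·m.

6.20 N·m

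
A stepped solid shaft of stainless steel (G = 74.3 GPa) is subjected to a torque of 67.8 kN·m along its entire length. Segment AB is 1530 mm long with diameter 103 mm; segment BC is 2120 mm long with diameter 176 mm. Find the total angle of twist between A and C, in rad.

J_AB = π(0.103)⁴/32 = 1.10×10^-5 m⁴; J_BC = π(0.176)⁴/32 = 9.42×10^-5 m⁴.
θ = (T/G)·Σ L_i/J_i = (67800/74.3×10⁹)·(1.53/1.10×10^-5 + 2.12/9.42×10^-5) = 0.1469 rad.

0.147 rad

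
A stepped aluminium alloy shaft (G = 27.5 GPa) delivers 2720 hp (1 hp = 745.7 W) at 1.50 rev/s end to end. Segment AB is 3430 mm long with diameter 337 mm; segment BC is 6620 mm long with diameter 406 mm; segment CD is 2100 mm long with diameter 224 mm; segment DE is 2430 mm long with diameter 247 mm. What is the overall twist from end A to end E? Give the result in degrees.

ω = 2π·1.50 = 9.425 rad/s, so T = P/ω = 2720×745.7 / 9.425 = 215200 N·m.
J_AB = π(0.337)⁴/32 = 1.27×10^-3 m⁴; J_BC = π(0.406)⁴/32 = 2.67×10^-3 m⁴; J_CD = π(0.224)⁴/32 = 2.47×10^-4 m⁴; J_DE = π(0.247)⁴/32 = 3.65×10^-4 m⁴.
θ = (T/G)·Σ L_i/J_i = (215200/27.5×10⁹)·(3.43/1.27×10^-3 + 6.62/2.67×10^-3 + 2.10/2.47×10^-4 + 2.43/3.65×10^-4) = 0.1592 rad.

9.12°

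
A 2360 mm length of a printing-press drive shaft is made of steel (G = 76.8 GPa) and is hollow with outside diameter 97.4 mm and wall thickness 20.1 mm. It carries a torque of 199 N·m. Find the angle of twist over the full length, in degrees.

J = π(d_o⁴ − d_i⁴)/32 = π(0.0974⁴ − 0.0572⁴)/32 = 7.785×10^-6 m⁴.
θ = T·L/(G·J) = 199.0 × 2.36 / (76.8×10⁹ × 7.785×10^-6) = 7.855×10^-4 rad.

0.0450°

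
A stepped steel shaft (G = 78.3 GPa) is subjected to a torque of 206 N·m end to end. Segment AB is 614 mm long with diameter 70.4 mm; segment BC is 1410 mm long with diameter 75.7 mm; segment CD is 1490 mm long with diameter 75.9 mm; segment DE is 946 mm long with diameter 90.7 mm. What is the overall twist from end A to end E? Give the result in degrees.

J_AB = π(0.0704)⁴/32 = 2.41×10^-6 m⁴; J_BC = π(0.0757)⁴/32 = 3.22×10^-6 m⁴; J_CD = π(0.0759)⁴/32 = 3.26×10^-6 m⁴; J_DE = π(0.0907)⁴/32 = 6.64×10^-6 m⁴.
θ = (T/G)·Σ L_i/J_i = (206.0/78.3×10⁹)·(0.614/2.41×10^-6 + 1.41/3.22×10^-6 + 1.49/3.26×10^-6 + 0.946/6.64×10^-6) = 3.398×10^-3 rad.

0.195°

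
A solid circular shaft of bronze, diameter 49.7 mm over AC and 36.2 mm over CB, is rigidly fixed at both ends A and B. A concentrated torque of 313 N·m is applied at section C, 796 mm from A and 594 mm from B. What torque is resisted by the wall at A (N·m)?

Compatibility: T_A·a/J_AC = T_B·b/J_CB with T_A + T_B = T₀.
J_AC = 5.99×10^-7 m⁴, J_CB = 1.69×10^-7 m⁴, so T_A = T₀·(J_AC/a)/((J_AC/a)+(J_CB/b)) = 227.3 N·m, T_B = 85.72 N·m.

227 N·m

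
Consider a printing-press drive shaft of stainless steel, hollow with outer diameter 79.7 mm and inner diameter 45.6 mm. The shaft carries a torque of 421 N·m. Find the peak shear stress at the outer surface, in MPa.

J = π(d_o⁴ − d_i⁴)/32 = π(0.0797⁴ − 0.0456⁴)/32 = 3.537×10^-6 m⁴.
τ_max = T·r/J = 421.0 × 0.0399 / 3.537×10^-6 = 4.744×10^6 Pa.

4.74 MPa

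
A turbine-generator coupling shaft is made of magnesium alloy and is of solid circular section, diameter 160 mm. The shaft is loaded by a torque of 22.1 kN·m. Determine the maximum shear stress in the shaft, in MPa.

J = πd⁴/32 = π(0.160)⁴/32 = 6.434×10^-5 m⁴.
τ_max = T·r/J = 22100 × 0.0800 / 6.434×10^-5 = 2.748×10^7 Pa.

27.5 MPa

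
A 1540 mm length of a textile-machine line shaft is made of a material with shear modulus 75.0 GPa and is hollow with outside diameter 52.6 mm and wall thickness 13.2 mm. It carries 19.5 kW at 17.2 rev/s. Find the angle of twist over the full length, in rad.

0.00525 rad

ω = 2π·17.2 = 108.1 rad/s, so T = P/ω = 19.5×10³ / 108.1 = 180.4 N·m.
J = π(d_o⁴ − d_i⁴)/32 = π(0.0526⁴ − 0.0262⁴)/32 = 7.053×10^-7 m⁴.
θ = T·L/(G·J) = 180.4 × 1.54 / (75.0×10⁹ × 7.053×10^-7) = 5.253×10^-3 rad.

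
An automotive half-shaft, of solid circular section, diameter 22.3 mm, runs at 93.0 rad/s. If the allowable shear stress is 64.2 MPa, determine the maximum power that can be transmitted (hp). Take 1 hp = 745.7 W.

J = πd⁴/32 = π(0.0223)⁴/32 = 2.428×10^-8 m⁴.
T_max = τ_allow·J/r = 6.42×10^7 × 2.428×10^-8 / 0.0112 = 139.8 N·m.
ω = 93.0 rad/s, so P_max = T_max·ω = 1.300×10^4 W.

17.4 hp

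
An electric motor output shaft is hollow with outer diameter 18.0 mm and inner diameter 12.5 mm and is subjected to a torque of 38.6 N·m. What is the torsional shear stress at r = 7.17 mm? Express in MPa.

J = π(d_o⁴ − d_i⁴)/32 = π(0.0180⁴ − 0.0125⁴)/32 = 7.909×10^-9 m⁴.
Shear stress varies linearly with radius: τ = T·r/J = 38.60 × 0.00717 / 7.909×10^-9 = 3.499×10^7 Pa.

35.0 MPa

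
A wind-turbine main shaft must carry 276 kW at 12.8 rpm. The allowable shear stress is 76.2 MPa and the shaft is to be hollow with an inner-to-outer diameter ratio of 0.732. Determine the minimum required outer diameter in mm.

ω = 2π·12.8/60 = 1.340 rad/s, so T = P/ω = 276×10³ / 1.340 = 205900 N·m.
For a hollow shaft with d_i/d_o = 0.732: τ_max = 16T/(π d_o³ (1−k⁴)), so d_o = [16T/(π τ_allow (1−k⁴))]^(1/3) = [16·205900/(π·7.62×10^7·0.7129)]^(1/3) = 0.2683 m.

268 mm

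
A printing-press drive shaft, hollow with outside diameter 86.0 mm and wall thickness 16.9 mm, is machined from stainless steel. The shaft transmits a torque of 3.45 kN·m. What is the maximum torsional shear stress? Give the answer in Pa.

3.20e7 Pa

J = π(d_o⁴ − d_i⁴)/32 = π(0.0860⁴ − 0.0522⁴)/32 = 4.641×10^-6 m⁴.
τ_max = T·r/J = 3450 × 0.0430 / 4.641×10^-6 = 3.196×10^7 Pa.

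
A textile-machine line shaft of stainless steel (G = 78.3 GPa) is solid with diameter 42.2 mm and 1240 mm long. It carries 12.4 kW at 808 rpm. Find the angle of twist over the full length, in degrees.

0.427°

ω = 2π·808/60 = 84.61 rad/s, so T = P/ω = 12.4×10³ / 84.61 = 146.5 N·m.
J = πd⁴/32 = π(0.0422)⁴/32 = 3.114×10^-7 m⁴.
θ = T·L/(G·J) = 146.5 × 1.24 / (78.3×10⁹ × 3.114×10^-7) = 7.454×10^-3 rad.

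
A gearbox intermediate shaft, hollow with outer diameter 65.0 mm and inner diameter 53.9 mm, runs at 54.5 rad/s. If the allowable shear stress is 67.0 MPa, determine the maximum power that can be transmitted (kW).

J = π(d_o⁴ − d_i⁴)/32 = π(0.0650⁴ − 0.0539⁴)/32 = 9.239×10^-7 m⁴.
T_max = τ_allow·J/r = 6.70×10^7 × 9.239×10^-7 / 0.0325 = 1905 N·m.
ω = 54.5 rad/s, so P_max = T_max·ω = 1.038×10^5 W.

104 kW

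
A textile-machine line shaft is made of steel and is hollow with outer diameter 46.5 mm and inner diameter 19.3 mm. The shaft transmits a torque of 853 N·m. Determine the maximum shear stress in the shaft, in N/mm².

J = π(d_o⁴ − d_i⁴)/32 = π(0.0465⁴ − 0.0193⁴)/32 = 4.454×10^-7 m⁴.
τ_max = T·r/J = 853.0 × 0.0232 / 4.454×10^-7 = 4.453×10^7 Pa.

44.5 N/mm²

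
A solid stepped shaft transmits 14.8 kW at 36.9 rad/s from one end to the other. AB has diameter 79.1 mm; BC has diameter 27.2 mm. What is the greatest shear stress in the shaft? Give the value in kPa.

102000 kPa

ω = 36.9 rad/s, so T = P/ω = 14.8×10³ / 36.90 = 401.1 N·m.
Under the same torque, τ_max = 16T/(πd³) is largest where d is smallest — segment BC (d = 27.2 mm).
τ_max = 16·401.1/(π·(0.0272)³) = 1.015×10^8 Pa.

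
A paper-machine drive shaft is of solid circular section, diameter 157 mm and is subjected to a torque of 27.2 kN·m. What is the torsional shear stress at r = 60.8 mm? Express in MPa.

27.7 MPa

J = πd⁴/32 = π(0.157)⁴/32 = 5.965×10^-5 m⁴.
Shear stress varies linearly with radius: τ = T·r/J = 27200 × 0.0608 / 5.965×10^-5 = 2.773×10^7 Pa.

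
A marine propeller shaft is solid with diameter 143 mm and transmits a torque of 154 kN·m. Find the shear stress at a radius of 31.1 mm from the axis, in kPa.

J = πd⁴/32 = π(0.143)⁴/32 = 4.105×10^-5 m⁴.
Shear stress varies linearly with radius: τ = T·r/J = 154000 × 0.0311 / 4.105×10^-5 = 1.167×10^8 Pa.

117000 kPa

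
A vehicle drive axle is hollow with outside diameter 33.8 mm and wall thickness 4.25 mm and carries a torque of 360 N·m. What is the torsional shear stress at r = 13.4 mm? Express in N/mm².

54.9 N/mm²

J = π(d_o⁴ − d_i⁴)/32 = π(0.0338⁴ − 0.0253⁴)/32 = 8.791×10^-8 m⁴.
Shear stress varies linearly with radius: τ = T·r/J = 360.0 × 0.0134 / 8.791×10^-8 = 5.487×10^7 Pa.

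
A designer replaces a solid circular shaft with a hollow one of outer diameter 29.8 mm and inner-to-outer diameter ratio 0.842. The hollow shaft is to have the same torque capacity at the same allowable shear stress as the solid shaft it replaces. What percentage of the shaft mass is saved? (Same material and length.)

53.6 %

Equal τ_max and T ⇒ the solid shaft needs d_s³ = d_o³(1−k⁴), so d_s = 29.8·(1−0.842⁴)^(1/3) = 23.61 mm.
Area ratio A_h/A_s = d_o²(1−k²)/d_s² = (1−k²)/(1−k⁴)^(2/3) = 0.4636.
Mass saving = 1 − 0.4636 = 53.6 %.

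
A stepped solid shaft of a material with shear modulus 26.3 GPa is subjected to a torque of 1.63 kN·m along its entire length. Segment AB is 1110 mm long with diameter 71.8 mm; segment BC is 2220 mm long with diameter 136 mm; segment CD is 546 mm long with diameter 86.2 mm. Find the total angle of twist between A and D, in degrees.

J_AB = π(0.0718)⁴/32 = 2.61×10^-6 m⁴; J_BC = π(0.136)⁴/32 = 3.36×10^-5 m⁴; J_CD = π(0.0862)⁴/32 = 5.42×10^-6 m⁴.
θ = (T/G)·Σ L_i/J_i = (1630/26.3×10⁹)·(1.11/2.61×10^-6 + 2.22/3.36×10^-5 + 0.546/5.42×10^-6) = 0.03671 rad.

2.10°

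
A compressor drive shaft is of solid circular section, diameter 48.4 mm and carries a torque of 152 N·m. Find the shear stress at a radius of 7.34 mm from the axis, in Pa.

J = πd⁴/32 = π(0.0484)⁴/32 = 5.387×10^-7 m⁴.
Shear stress varies linearly with radius: τ = T·r/J = 152.0 × 0.00734 / 5.387×10^-7 = 2.071×10^6 Pa.

2.07e6 Pa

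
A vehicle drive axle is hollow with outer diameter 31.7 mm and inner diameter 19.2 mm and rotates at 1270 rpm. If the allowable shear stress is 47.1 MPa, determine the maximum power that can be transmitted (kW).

33.9 kW

J = π(d_o⁴ − d_i⁴)/32 = π(0.0317⁴ − 0.0192⁴)/32 = 8.580×10^-8 m⁴.
T_max = τ_allow·J/r = 4.71×10^7 × 8.580×10^-8 / 0.0158 = 255.0 N·m.
ω = 2π·1270/60 = 133.0 rad/s, so P_max = T_max·ω = 3.391×10^4 W.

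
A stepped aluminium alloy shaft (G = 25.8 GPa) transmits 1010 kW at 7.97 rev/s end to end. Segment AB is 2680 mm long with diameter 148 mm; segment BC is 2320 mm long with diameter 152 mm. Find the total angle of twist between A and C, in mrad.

ω = 2π·7.97 = 50.08 rad/s, so T = P/ω = 1010×10³ / 50.08 = 20170 N·m.
J_AB = π(0.148)⁴/32 = 4.71×10^-5 m⁴; J_BC = π(0.152)⁴/32 = 5.24×10^-5 m⁴.
θ = (T/G)·Σ L_i/J_i = (20170/25.8×10⁹)·(2.68/4.71×10^-5 + 2.32/5.24×10^-5) = 0.07909 rad.

79.1 mrad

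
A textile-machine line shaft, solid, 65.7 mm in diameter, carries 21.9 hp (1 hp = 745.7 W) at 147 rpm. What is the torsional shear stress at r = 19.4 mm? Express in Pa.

ω = 2π·147/60 = 15.39 rad/s, so T = P/ω = 21.9×745.7 / 15.39 = 1061 N·m.
J = πd⁴/32 = π(0.0657)⁴/32 = 1.829×10^-6 m⁴.
Shear stress varies linearly with radius: τ = T·r/J = 1061 × 0.0194 / 1.829×10^-6 = 1.125×10^7 Pa.

1.13e7 Pa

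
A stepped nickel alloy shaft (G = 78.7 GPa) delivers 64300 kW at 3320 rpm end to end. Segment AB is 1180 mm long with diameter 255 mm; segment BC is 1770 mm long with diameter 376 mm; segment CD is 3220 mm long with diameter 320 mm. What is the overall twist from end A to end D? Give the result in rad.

0.0162 rad

ω = 2π·3320/60 = 347.7 rad/s, so T = P/ω = 64300×10³ / 347.7 = 184900 N·m.
J_AB = π(0.255)⁴/32 = 4.15×10^-4 m⁴; J_BC = π(0.376)⁴/32 = 1.96×10^-3 m⁴; J_CD = π(0.320)⁴/32 = 1.03×10^-3 m⁴.
θ = (T/G)·Σ L_i/J_i = (184900/78.7×10⁹)·(1.18/4.15×10^-4 + 1.77/1.96×10^-3 + 3.22/1.03×10^-3) = 0.01615 rad.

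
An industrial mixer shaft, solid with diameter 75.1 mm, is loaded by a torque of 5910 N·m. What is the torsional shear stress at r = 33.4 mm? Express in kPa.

J = πd⁴/32 = π(0.0751)⁴/32 = 3.123×10^-6 m⁴.
Shear stress varies linearly with radius: τ = T·r/J = 5910 × 0.0334 / 3.123×10^-6 = 6.321×10^7 Pa.

63200 kPa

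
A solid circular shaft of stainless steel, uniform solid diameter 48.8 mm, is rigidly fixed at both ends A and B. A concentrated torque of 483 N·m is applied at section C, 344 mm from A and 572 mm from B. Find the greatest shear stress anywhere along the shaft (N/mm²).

With uniform GJ and both ends fixed, compatibility θ_AC = θ_CB gives T_A·a = T_B·b, together with T_A + T_B = T₀.
T_A = T₀·b/(a+b) = 483.0·572/916.0 = 301.6 N·m; T_B = 181.4 N·m.
τ in each portion: τ_AC = 1.32×10^7 Pa, τ_CB = 7.95×10^6 Pa; maximum is in AC.
τ_max = T_AC·r/J = 301.6·0.0244/5.57×10^-7 = 1.322×10^7 Pa.

13.2 N/mm²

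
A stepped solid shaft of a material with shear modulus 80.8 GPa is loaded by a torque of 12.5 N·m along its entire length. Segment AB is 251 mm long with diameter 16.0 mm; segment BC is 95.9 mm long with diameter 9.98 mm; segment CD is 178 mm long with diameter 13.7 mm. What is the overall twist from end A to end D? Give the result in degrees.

1.67°

J_AB = π(0.0160)⁴/32 = 6.43×10^-9 m⁴; J_BC = π(0.00998)⁴/32 = 9.74×10^-10 m⁴; J_CD = π(0.0137)⁴/32 = 3.46×10^-9 m⁴.
θ = (T/G)·Σ L_i/J_i = (12.50/80.8×10⁹)·(0.251/6.43×10^-9 + 0.0959/9.74×10^-10 + 0.178/3.46×10^-9) = 0.02923 rad.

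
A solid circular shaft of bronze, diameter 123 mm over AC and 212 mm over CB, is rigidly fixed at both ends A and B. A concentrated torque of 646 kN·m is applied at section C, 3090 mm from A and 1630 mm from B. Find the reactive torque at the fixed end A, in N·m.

Compatibility: T_A·a/J_AC = T_B·b/J_CB with T_A + T_B = T₀.
J_AC = 2.25×10^-5 m⁴, J_CB = 1.98×10^-4 m⁴, so T_A = T₀·(J_AC/a)/((J_AC/a)+(J_CB/b)) = 36440 N·m, T_B = 609600 N·m.

36400 N·m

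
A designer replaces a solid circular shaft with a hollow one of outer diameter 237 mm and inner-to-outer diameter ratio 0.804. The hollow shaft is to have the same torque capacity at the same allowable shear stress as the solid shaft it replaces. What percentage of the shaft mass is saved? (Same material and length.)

Equal τ_max and T ⇒ the solid shaft needs d_s³ = d_o³(1−k⁴), so d_s = 237·(1−0.804⁴)^(1/3) = 197.9 mm.
Area ratio A_h/A_s = d_o²(1−k²)/d_s² = (1−k²)/(1−k⁴)^(2/3) = 0.5072.
Mass saving = 1 − 0.5072 = 49.3 %.

49.3 %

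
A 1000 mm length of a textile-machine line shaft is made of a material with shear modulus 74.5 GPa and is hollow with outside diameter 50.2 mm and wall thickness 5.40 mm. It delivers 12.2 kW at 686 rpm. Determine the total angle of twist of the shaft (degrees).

0.338°

ω = 2π·686/60 = 71.84 rad/s, so T = P/ω = 12.2×10³ / 71.84 = 169.8 N·m.
J = π(d_o⁴ − d_i⁴)/32 = π(0.0502⁴ − 0.0394⁴)/32 = 3.869×10^-7 m⁴.
θ = T·L/(G·J) = 169.8 × 1.00 / (74.5×10⁹ × 3.869×10^-7) = 5.892×10^-3 rad.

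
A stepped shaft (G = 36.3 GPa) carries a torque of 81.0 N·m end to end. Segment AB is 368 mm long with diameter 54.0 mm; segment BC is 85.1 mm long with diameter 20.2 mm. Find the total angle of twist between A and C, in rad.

J_AB = π(0.0540)⁴/32 = 8.35×10^-7 m⁴; J_BC = π(0.0202)⁴/32 = 1.63×10^-8 m⁴.
θ = (T/G)·Σ L_i/J_i = (81.00/36.3×10⁹)·(0.368/8.35×10^-7 + 0.0851/1.63×10^-8) = 0.01260 rad.

0.0126 rad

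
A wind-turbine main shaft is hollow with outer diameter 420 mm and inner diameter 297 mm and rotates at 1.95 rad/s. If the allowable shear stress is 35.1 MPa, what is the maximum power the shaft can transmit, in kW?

J = π(d_o⁴ − d_i⁴)/32 = π(0.420⁴ − 0.297⁴)/32 = 2.291×10^-3 m⁴.
T_max = τ_allow·J/r = 3.51×10^7 × 2.291×10^-3 / 0.210 = 382900 N·m.
ω = 1.95 rad/s, so P_max = T_max·ω = 7.467×10^5 W.

747 kW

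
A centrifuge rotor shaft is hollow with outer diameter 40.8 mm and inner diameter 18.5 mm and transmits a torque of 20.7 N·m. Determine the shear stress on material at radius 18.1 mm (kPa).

J = π(d_o⁴ − d_i⁴)/32 = π(0.0408⁴ − 0.0185⁴)/32 = 2.605×10^-7 m⁴.
Shear stress varies linearly with radius: τ = T·r/J = 20.70 × 0.0181 / 2.605×10^-7 = 1.438×10^6 Pa.

1440 kPa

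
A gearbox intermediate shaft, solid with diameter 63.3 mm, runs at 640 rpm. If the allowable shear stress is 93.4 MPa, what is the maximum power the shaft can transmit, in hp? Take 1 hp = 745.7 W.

418 hp

J = πd⁴/32 = π(0.0633)⁴/32 = 1.576×10^-6 m⁴.
T_max = τ_allow·J/r = 9.34×10^7 × 1.576×10^-6 / 0.0316 = 4651 N·m.
ω = 2π·640/60 = 67.02 rad/s, so P_max = T_max·ω = 3.117×10^5 W.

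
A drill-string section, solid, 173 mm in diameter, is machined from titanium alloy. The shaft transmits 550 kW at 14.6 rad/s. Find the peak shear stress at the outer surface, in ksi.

5.37 ksi

ω = 14.6 rad/s, so T = P/ω = 550×10³ / 14.60 = 37670 N·m.
J = πd⁴/32 = π(0.173)⁴/32 = 8.794×10^-5 m⁴.
τ_max = T·r/J = 37670 × 0.0865 / 8.794×10^-5 = 3.705×10^7 Pa.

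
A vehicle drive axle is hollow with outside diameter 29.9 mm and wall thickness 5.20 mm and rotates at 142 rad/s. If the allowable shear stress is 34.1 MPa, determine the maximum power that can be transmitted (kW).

J = π(d_o⁴ − d_i⁴)/32 = π(0.0299⁴ − 0.0195⁴)/32 = 6.427×10^-8 m⁴.
T_max = τ_allow·J/r = 3.41×10^7 × 6.427×10^-8 / 0.0149 = 146.6 N·m.
ω = 142 rad/s, so P_max = T_max·ω = 2.082×10^4 W.

20.8 kW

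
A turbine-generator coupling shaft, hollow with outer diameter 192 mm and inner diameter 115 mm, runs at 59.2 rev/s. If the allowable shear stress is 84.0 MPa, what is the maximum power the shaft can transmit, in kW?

37800 kW

J = π(d_o⁴ − d_i⁴)/32 = π(0.192⁴ − 0.115⁴)/32 = 1.162×10^-4 m⁴.
T_max = τ_allow·J/r = 8.40×10^7 × 1.162×10^-4 / 0.0960 = 101700 N·m.
ω = 2π·59.2 = 372.0 rad/s, so P_max = T_max·ω = 3.783×10^7 W.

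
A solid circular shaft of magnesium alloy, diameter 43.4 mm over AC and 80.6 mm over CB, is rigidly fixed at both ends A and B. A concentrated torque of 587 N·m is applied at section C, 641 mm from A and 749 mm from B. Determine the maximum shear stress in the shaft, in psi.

Compatibility: T_A·a/J_AC = T_B·b/J_CB with T_A + T_B = T₀.
J_AC = 3.48×10^-7 m⁴, J_CB = 4.14×10^-6 m⁴, so T_A = T₀·(J_AC/a)/((J_AC/a)+(J_CB/b)) = 52.50 N·m, T_B = 534.5 N·m.
τ in each portion: τ_AC = 3.27×10^6 Pa, τ_CB = 5.20×10^6 Pa; maximum is in CB.
τ_max = T_CB·r/J = 534.5·0.0403/4.14×10^-6 = 5.199×10^6 Pa.

754 psi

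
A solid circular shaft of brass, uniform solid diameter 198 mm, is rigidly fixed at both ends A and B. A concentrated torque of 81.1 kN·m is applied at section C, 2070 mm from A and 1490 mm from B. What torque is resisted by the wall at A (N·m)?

33900 N·m

With uniform GJ and both ends fixed, compatibility θ_AC = θ_CB gives T_A·a = T_B·b, together with T_A + T_B = T₀.
T_A = T₀·b/(a+b) = 81100·1490/3560 = 33940 N·m; T_B = 47160 N·m.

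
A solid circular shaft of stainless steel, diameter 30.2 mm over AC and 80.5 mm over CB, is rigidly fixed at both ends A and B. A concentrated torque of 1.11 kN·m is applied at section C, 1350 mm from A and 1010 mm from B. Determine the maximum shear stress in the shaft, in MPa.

Compatibility: T_A·a/J_AC = T_B·b/J_CB with T_A + T_B = T₀.
J_AC = 8.17×10^-8 m⁴, J_CB = 4.12×10^-6 m⁴, so T_A = T₀·(J_AC/a)/((J_AC/a)+(J_CB/b)) = 16.21 N·m, T_B = 1094 N·m.
τ in each portion: τ_AC = 3.00×10^6 Pa, τ_CB = 1.07×10^7 Pa; maximum is in CB.
τ_max = T_CB·r/J = 1094·0.0403/4.12×10^-6 = 1.068×10^7 Pa.

10.7 MPa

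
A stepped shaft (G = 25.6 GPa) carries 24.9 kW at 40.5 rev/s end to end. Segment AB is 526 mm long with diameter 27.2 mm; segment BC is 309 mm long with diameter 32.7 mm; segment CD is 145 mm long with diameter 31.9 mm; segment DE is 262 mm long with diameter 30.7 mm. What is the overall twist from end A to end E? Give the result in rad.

0.0649 rad

ω = 2π·40.5 = 254.5 rad/s, so T = P/ω = 24.9×10³ / 254.5 = 97.85 N·m.
J_AB = π(0.0272)⁴/32 = 5.37×10^-8 m⁴; J_BC = π(0.0327)⁴/32 = 1.12×10^-7 m⁴; J_CD = π(0.0319)⁴/32 = 1.02×10^-7 m⁴; J_DE = π(0.0307)⁴/32 = 8.72×10^-8 m⁴.
θ = (T/G)·Σ L_i/J_i = (97.85/25.6×10⁹)·(0.526/5.37×10^-8 + 0.309/1.12×10^-7 + 0.145/1.02×10^-7 + 0.262/8.72×10^-8) = 0.06487 rad.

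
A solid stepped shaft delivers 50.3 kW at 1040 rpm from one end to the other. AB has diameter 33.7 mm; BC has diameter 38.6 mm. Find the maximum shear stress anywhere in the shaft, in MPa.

61.5 MPa

ω = 2π·1040/60 = 108.9 rad/s, so T = P/ω = 50.3×10³ / 108.9 = 461.9 N·m.
Under the same torque, τ_max = 16T/(πd³) is largest where d is smallest — segment AB (d = 33.7 mm).
τ_max = 16·461.9/(π·(0.0337)³) = 6.146×10^7 Pa.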